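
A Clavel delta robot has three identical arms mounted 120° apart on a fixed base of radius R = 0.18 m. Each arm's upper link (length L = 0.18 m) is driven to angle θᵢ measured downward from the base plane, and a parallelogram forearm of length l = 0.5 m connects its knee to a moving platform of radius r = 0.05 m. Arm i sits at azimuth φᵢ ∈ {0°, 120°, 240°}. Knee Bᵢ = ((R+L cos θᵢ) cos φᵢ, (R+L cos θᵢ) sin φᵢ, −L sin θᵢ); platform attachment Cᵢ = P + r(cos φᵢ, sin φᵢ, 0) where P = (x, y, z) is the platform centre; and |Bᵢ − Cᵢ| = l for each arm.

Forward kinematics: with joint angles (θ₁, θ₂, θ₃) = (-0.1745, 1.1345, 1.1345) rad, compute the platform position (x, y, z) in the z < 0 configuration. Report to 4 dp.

(0.2527, 0.0000, -0.4658)

φ1=0.0°: virtual centre (0.3073, 0.0000, 0.0313), radius l
O2 = (0.2061·cos120.0°, 0.2061·sin120.0°, -0.1631) = (-0.1030, 0.1785, -0.1631)
O3 = (0.2061·cos240.0°, 0.2061·sin240.0°, -0.1631) = (-0.1030, -0.1785, -0.1631)
eliminate P² terms by subtracting sphere 1 from 2 and 3
[-0.8206 0.3569 -0.3888]·P = -0.0263;  [-0.8206 -0.3569 -0.3888]·P = -0.0263
Cramer: x(z) = 0.0321-0.4738z;  y(z) = 0.0000+0.0000z
into |P−O₁|² = l²: 1.2245z² + 0.1983z + -0.1733 = 0;  Δ = 0.8880;  z = -0.4658 or 0.3038 → z<0 root = -0.4658
x = 0.2527, y = 0.0000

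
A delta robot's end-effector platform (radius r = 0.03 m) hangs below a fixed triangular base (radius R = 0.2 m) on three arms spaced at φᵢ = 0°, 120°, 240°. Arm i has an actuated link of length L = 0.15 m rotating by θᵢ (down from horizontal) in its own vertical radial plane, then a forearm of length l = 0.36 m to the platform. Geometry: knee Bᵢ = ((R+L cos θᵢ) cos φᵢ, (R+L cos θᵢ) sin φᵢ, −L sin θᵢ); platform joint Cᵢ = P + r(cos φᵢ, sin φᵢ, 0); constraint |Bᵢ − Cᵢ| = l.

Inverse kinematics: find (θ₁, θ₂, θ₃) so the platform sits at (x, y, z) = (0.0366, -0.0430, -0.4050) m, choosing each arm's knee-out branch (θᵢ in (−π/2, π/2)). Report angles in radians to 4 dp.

φ1=0.0° → target in arm frame (0.0366, -0.0430)
  e−x'=0.1334;  (l²−L²−(e−x')²−y'²−z²)/2L = -0.2552
  √(A²+B²)=0.4264;  θ1 = -1.2526+2.2125 ≈ 0.9599
arm 2 (φ=120.0°): x'=-0.0555, y'=-0.0102
  A cos θ + B sin θ = C:  0.2255·cos θ + -0.4050·sin θ = -0.3597
  √(A²+B²)=0.4636;  θ2 = -1.0627+2.4589 ≈ 1.3962
rotate P by −φ3: (0.0189, 0.0532, -0.4050)
  A cos θ + B sin θ = C:  0.1511·cos θ + -0.4050·sin θ = -0.2752
  θ3 = atan2(B,A) + arccos(C/0.4323) = 1.0473

θ₁ = 0.9599, θ₂ = 1.3962, θ₃ = 1.0473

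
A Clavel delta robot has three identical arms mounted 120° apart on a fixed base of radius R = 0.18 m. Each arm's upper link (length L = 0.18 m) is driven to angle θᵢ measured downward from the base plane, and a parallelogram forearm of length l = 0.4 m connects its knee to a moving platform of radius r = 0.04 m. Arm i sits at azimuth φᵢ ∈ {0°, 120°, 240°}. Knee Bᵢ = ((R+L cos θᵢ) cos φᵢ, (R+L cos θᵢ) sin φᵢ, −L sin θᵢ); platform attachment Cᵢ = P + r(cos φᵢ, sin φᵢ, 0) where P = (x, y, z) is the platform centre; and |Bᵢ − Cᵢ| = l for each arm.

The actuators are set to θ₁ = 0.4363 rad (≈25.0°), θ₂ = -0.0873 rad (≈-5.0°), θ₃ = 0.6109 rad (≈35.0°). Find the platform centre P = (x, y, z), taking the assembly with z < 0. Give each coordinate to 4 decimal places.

arm 1 at φ=0.0°: ρ1 = 0.3031;  centre 1 = (0.3031, 0.0000, -0.0761)
arm 2 at φ=120.0°: ρ2 = 0.3193;  centre 2 = (-0.1597, 0.2765, 0.0157)
centre 3 = (0.2874·cos240.0°, 0.2874·sin240.0°, -0.1032) = (-0.1437, -0.2489, -0.1032)
subtract pairs → two planes through P
plane₁₂: -0.9256x+0.5531y+0.1835z = 0.0045
det = 0.9551;  x = 0.0002+0.0642z,  y = 0.0085+-0.2244z
sphere 1 gives Az²+Bz+C=0 with A=1.0545, B=0.1094, C=-0.0624;  B²−4AC=0.2750;  roots -0.3005, 0.1968;  negative root z = -0.3005
x = -0.0191, y = 0.0759

(-0.0191, 0.0759, -0.3005)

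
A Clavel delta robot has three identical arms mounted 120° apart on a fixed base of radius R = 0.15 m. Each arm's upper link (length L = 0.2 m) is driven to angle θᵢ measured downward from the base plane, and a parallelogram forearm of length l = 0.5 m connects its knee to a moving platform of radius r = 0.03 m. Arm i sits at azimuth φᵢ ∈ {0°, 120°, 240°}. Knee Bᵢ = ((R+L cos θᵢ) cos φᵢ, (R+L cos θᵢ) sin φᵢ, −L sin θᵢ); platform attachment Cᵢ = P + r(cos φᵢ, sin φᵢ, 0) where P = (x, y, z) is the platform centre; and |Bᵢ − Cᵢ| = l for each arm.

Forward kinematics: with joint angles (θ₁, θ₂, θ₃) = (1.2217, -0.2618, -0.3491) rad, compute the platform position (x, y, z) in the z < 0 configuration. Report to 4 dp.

(-0.2879, -0.0107, -0.3397)

arm 1 at φ=0.0°: ρ1 = 0.1884;  S1 = (0.1884, 0.0000, -0.1879)
arm 2 at φ=120.0°: ρ2 = 0.3132;  S2 = (-0.1566, 0.2712, 0.0518)
S3 = (0.3079·cos240.0°, 0.3079·sin240.0°, 0.0684) = (-0.1540, -0.2667, 0.0684)
subtract pairs → two planes through P
linear system: -0.6900x+0.5425y = 0.0299−0.4794z; -0.6848x+-0.5334y = 0.0287−0.5127z
Cramer: x(z) = -0.0426+0.7219z;  y(z) = 0.0010+0.0345z
into |P−S₁|² = l²: 1.5223z² + 0.0424z + -0.1613 = 0;  Δ = 0.9839;  z = -0.3397 or 0.3119 → z<0 root = -0.3397
x = -0.2879, y = -0.0107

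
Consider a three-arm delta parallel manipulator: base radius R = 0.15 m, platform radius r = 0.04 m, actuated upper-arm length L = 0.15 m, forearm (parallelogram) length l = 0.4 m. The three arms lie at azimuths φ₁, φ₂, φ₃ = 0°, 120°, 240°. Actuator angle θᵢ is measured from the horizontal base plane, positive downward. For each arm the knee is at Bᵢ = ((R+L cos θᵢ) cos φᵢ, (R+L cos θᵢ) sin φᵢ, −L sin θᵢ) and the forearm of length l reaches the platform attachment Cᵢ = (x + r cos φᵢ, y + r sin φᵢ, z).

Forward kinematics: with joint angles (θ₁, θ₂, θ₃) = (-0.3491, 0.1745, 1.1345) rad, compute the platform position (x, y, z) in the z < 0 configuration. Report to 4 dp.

(0.1383, 0.1315, -0.3093)

centre 1 = (0.2510·cos0.0°, 0.2510·sin0.0°, 0.0513) = (0.2510, 0.0000, 0.0513)
arm 2 at φ=120.0°: e+L cos θ2 = 0.2577;  centre 2 = (-0.1289, 0.2232, -0.0260)
φ3=240.0°: virtual centre (-0.0867, -0.1502, -0.1359), radius l
|centre ₂|²−|centre ₁|² = 0.0015;  |centre ₃|²−|centre ₁|² = -0.0171
[-0.7596 0.4464 -0.1547]·P = 0.0015;  [-0.6753 -0.3003 -0.3745]·P = -0.0171
det = 0.5296;  x = 0.0135+-0.4034z,  y = 0.0264+-0.3399z
quadratic in z: (1.2783)z²+(0.0710)z+(-0.1003)=0, √Δ=0.7197 → z ∈ {-0.3093, 0.2537}; z = -0.3093 (taking z<0)
x = 0.1383, y = 0.1315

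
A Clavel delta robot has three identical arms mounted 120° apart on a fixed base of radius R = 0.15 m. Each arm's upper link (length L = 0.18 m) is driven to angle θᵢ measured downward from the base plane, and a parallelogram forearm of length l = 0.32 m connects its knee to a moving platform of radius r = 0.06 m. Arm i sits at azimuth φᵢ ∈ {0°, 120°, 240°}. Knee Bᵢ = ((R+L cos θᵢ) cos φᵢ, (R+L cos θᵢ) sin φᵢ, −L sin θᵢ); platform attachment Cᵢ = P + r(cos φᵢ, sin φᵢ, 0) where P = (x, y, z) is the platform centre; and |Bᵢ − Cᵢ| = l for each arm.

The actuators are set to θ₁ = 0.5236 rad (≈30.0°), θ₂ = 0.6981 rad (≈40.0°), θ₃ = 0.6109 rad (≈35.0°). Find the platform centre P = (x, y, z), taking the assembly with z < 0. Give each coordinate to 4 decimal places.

S1 = (0.2459·cos0.0°, 0.2459·sin0.0°, -0.0900) = (0.2459, 0.0000, -0.0900)
φ2=120.0°: virtual centre (-0.1139, 0.1974, -0.1157), radius l
arm 3 at φ=240.0°: ρ3 = 0.2374;  S3 = (-0.1187, -0.2056, -0.1032)
subtract pairs → two planes through P
plane₁₂: -0.7197x+0.3947y+-0.0514z = -0.0032
Cramer: x(z) = 0.0033-0.0541z;  y(z) = -0.0022+0.0315z
into |P−S₁|² = l²: 1.0039z² + 0.2061z + -0.0355 = 0;  Δ = 0.1849;  z = -0.3168 or 0.1115 → z<0 root = -0.3168
x = 0.0205, y = -0.0122

(0.0205, -0.0122, -0.3168)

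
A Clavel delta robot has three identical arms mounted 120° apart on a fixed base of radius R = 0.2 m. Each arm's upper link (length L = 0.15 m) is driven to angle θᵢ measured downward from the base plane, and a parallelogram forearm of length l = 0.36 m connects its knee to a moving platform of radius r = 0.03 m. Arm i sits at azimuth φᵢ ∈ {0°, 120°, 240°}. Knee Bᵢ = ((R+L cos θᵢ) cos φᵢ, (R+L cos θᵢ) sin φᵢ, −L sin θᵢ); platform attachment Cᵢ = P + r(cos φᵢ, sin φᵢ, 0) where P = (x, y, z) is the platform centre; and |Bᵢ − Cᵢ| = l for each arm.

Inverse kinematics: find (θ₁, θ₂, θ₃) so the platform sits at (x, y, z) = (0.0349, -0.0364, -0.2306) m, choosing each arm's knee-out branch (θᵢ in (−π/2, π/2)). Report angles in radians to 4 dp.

θ₁ = 0.0873, θ₂ = 0.6984, θ₃ = 0.2620

arm 1 (φ=0.0°): x'=0.0349, y'=-0.0364
  e−x'=0.1351;  (l²−L²−(e−x')²−y'²−z²)/2L = 0.1145
  √(A²+B²)=0.2673;  θ1 = -1.0408+1.1281 ≈ 0.0873
rotate P by −φ2: (-0.0490, -0.0120, -0.2306)
  A cos θ + B sin θ = C:  0.2190·cos θ + -0.2306·sin θ = 0.0194
  √(A²+B²)=0.3180;  θ2 = -0.8113+1.5097 ≈ 0.6984
rotate P by −φ3: (0.0141, 0.0484, -0.2306)
  A cos θ + B sin θ = C:  0.1559·cos θ + -0.2306·sin θ = 0.0909
  √(A²+B²)=0.2784;  θ3 = -0.9762+1.2382 ≈ 0.2620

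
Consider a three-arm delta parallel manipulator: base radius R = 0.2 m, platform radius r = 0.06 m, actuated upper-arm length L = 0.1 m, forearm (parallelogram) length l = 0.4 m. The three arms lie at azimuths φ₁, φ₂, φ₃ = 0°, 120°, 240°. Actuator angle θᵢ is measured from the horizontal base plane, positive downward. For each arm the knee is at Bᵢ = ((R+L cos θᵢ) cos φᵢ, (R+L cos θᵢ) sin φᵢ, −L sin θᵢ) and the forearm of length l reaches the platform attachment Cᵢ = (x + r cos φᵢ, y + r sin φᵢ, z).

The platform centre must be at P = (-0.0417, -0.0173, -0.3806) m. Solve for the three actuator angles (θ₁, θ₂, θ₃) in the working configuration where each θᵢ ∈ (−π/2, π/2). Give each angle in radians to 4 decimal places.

rotate P by −φ1: (-0.0417, -0.0173, -0.3806)
  A cos θ + B sin θ = C:  0.1817·cos θ + -0.3806·sin θ = -0.1409
  √(A²+B²)=0.4217;  θ1 = -1.1254+1.9113 ≈ 0.7859
arm 2 (φ=120.0°): x'=0.0059, y'=0.0448
  e−x'=0.1341;  (l²−L²−(e−x')²−y'²−z²)/2L = -0.0743
  γ=atan2(-0.3806,0.1341)=-1.2320;  ψ=arccos(-0.1840)=1.7559;  θ2=γ+ψ≈0.5239
arm 3 (φ=240.0°): x'=0.0358, y'=-0.0275
  e−x'=0.1042;  (l²−L²−(e−x')²−y'²−z²)/2L = -0.0323
  √(A²+B²)=0.3946;  θ3 = -1.3036+1.6528 ≈ 0.3491

θ₁ = 0.7859, θ₂ = 0.5239, θ₃ = 0.3491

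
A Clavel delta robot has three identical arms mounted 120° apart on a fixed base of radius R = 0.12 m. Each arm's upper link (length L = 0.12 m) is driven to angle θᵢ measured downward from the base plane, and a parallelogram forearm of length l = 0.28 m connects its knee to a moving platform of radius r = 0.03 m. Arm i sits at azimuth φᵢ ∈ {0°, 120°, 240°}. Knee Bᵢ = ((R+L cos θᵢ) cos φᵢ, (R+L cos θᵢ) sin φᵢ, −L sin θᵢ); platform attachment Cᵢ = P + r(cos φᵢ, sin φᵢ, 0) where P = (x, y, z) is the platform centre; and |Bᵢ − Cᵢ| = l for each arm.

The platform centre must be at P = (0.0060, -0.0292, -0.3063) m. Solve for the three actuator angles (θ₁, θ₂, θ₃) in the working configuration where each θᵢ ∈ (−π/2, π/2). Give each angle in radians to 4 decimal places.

φ1=0.0° → target in arm frame (0.0060, -0.0292)
  A cos θ + B sin θ = C:  0.0840·cos θ + -0.3063·sin θ = -0.1572
  θ1 = atan2(B,A) + arccos(C/0.3176) = 0.7854
arm 2 (φ=120.0°): x'=-0.0283, y'=0.0094
  e−x'=0.1183;  (l²−L²−(e−x')²−y'²−z²)/2L = -0.1829
  θ2 = atan2(B,A) + arccos(C/0.3283) = 0.9594
arm 3 (φ=240.0°): x'=0.0223, y'=0.0198
  A=0.0677, B=-0.3063, C=(l²−L²−A²−y'²−z²)/(2L)=-0.1450
  γ=atan2(-0.3063,0.0677)=-1.3532;  ψ=arccos(-0.4622)=2.0513;  θ3=γ+ψ≈0.6980

θ₁ = 0.7854, θ₂ = 0.9594, θ₃ = 0.6980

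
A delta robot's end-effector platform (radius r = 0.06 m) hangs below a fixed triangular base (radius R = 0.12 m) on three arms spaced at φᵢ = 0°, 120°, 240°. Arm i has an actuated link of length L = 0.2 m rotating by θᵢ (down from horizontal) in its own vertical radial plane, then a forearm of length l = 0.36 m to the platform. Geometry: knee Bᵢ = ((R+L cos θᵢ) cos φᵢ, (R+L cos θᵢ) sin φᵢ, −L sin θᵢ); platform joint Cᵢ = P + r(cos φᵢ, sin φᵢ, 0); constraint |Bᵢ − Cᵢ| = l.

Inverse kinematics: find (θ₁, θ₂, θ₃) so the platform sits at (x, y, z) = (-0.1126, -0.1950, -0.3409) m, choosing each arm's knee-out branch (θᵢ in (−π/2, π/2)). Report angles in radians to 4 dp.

rotate P by −φ1: (-0.1126, -0.1950, -0.3409)
  e−x'=0.1726;  (l²−L²−(e−x')²−y'²−z²)/2L = -0.2361
  √(A²+B²)=0.3821;  θ1 = -1.1021+2.2368 ≈ 1.1346
rotate P by −φ2: (-0.1126, 0.1950, -0.3409)
  A=0.1726, B=-0.3409, C=(l²−L²−A²−y'²−z²)/(2L)=-0.2361
  γ=atan2(-0.3409,0.1726)=-1.1022;  ψ=arccos(-0.6178)=2.2368;  θ2=γ+ψ≈1.1346
φ3=240.0° → target in arm frame (0.2252, 0.0000)
  A=-0.1652, B=-0.3409, C=(l²−L²−A²−y'²−z²)/(2L)=-0.1347
  γ=atan2(-0.3409,-0.1652)=-2.0220;  ψ=arccos(-0.3557)=1.9345;  θ3=γ+ψ≈-0.0875

θ₁ = 1.1346, θ₂ = 1.1346, θ₃ = -0.0875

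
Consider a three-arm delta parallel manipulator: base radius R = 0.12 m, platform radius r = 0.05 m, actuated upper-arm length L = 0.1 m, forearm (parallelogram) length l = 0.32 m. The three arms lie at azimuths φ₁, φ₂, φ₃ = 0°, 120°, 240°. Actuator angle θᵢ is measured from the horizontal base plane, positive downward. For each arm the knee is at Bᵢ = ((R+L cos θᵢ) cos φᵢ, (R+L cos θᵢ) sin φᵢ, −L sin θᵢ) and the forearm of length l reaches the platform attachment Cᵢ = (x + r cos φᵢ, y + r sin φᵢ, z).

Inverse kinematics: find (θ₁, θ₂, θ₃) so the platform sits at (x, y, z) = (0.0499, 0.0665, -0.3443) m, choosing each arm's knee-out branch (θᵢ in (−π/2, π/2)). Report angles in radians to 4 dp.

θ₁ = 0.5239, θ₂ = 0.6110, θ₃ = 1.1344

arm 1 (φ=0.0°): x'=0.0499, y'=0.0665
  A=0.0201, B=-0.3443, C=(l²−L²−A²−y'²−z²)/(2L)=-0.1548
  √(A²+B²)=0.3449;  θ1 = -1.5125+2.0364 ≈ 0.5239
φ2=120.0° → target in arm frame (0.0326, -0.0765)
  A=0.0374, B=-0.3443, C=(l²−L²−A²−y'²−z²)/(2L)=-0.1669
  √(A²+B²)=0.3463;  θ2 = -1.4627+2.0737 ≈ 0.6110
rotate P by −φ3: (-0.0825, 0.0100, -0.3443)
  A=0.1525, B=-0.3443, C=(l²−L²−A²−y'²−z²)/(2L)=-0.2476
  θ3 = atan2(B,A) + arccos(C/0.3766) = 1.1344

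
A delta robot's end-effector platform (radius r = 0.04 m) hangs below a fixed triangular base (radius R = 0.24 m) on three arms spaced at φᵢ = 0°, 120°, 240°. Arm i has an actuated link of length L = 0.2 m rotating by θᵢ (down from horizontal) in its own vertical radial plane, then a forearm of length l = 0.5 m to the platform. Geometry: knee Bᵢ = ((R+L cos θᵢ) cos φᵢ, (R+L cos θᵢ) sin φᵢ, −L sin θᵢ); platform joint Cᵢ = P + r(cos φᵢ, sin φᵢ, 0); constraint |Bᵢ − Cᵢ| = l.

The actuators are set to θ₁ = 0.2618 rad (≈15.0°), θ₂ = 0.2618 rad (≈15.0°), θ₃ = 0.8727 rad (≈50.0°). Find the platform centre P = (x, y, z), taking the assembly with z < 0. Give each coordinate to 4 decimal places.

arm 1 at φ=0.0°: (R−r)+L cos θ1 = 0.3932;  S1 = (0.3932, 0.0000, -0.0518)
S2 = (0.3932·cos120.0°, 0.3932·sin120.0°, -0.0518) = (-0.1966, 0.3405, -0.0518)
S3 = (0.3286·cos240.0°, 0.3286·sin240.0°, -0.1532) = (-0.1643, -0.2845, -0.1532)
|S₂|²−|S₁|² = 0.0000;  |S₃|²−|S₁|² = -0.0259
[-1.1796 0.6810 0.0000]·P = 0.0000;  [-1.1149 -0.5691 -0.2029]·P = -0.0259
det = 1.4305;  x = 0.0123+-0.0966z,  y = 0.0213+-0.1673z
into |P−S₁|² = l²: 1.0373z² + 0.1700z + -0.1018 = 0;  Δ = 0.4513;  z = -0.4057 or 0.2419 → z<0 root = -0.4057
x = 0.0515, y = 0.0892

(0.0515, 0.0892, -0.4057)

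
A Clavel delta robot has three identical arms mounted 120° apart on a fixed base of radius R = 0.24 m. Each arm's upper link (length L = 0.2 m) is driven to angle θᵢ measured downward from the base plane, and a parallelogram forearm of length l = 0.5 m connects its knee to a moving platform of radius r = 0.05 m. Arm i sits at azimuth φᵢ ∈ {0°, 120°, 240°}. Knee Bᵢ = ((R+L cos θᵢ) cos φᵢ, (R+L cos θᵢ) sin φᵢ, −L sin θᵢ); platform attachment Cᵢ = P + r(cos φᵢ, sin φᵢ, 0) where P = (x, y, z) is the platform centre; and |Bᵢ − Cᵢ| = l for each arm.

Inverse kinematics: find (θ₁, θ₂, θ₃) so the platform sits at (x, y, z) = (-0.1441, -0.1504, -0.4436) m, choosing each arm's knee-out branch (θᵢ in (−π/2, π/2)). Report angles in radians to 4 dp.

θ₁ = 1.2217, θ₂ = 0.9598, θ₃ = -0.0875

rotate P by −φ1: (-0.1441, -0.1504, -0.4436)
  A=0.3341, B=-0.4436, C=(l²−L²−A²−y'²−z²)/(2L)=-0.3026
  √(A²+B²)=0.5553;  θ1 = -0.9253+2.1470 ≈ 1.2217
arm 2 (φ=120.0°): x'=-0.0582, y'=0.2000
  e−x'=0.2482;  (l²−L²−(e−x')²−y'²−z²)/2L = -0.2210
  θ2 = atan2(B,A) + arccos(C/0.5083) = 0.9598
φ3=240.0° → target in arm frame (0.2023, -0.0496)
  A cos θ + B sin θ = C:  -0.0123·cos θ + -0.4436·sin θ = 0.0265
  θ3 = atan2(B,A) + arccos(C/0.4438) = -0.0875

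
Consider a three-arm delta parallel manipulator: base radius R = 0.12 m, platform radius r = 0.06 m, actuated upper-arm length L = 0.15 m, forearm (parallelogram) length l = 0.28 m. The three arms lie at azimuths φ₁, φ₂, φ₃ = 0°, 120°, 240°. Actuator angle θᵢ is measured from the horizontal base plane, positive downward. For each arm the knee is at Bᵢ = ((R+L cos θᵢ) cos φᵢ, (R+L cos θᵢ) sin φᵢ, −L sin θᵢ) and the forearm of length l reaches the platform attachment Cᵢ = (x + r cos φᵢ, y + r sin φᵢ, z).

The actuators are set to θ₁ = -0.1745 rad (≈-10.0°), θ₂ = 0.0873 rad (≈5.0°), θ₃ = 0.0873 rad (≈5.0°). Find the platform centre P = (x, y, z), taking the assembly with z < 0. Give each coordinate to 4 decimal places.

(0.0227, 0.0000, -0.1841)

arm 1 at φ=0.0°: e+L cos θ1 = 0.2077;  S1 = (0.2077, 0.0000, 0.0260)
arm 2 at φ=120.0°: e+L cos θ2 = 0.2094;  S2 = (-0.1047, 0.1814, -0.0131)
φ3=240.0°: virtual centre (-0.1047, -0.1814, -0.0131), radius l
eliminate P² terms by subtracting sphere 1 from 2 and 3
[-0.6249 0.3627 -0.0782]·P = 0.0002;  [-0.6249 -0.3627 -0.0782]·P = 0.0002
Cramer: x(z) = -0.0003-0.1252z;  y(z) = 0.0000+0.0000z
quadratic in z: (1.0157)z²+(0.0000)z+(-0.0344)=0, √Δ=0.3740 → z ∈ {-0.1841, 0.1841}; z = -0.1841 (taking z<0)
x = 0.0227, y = 0.0000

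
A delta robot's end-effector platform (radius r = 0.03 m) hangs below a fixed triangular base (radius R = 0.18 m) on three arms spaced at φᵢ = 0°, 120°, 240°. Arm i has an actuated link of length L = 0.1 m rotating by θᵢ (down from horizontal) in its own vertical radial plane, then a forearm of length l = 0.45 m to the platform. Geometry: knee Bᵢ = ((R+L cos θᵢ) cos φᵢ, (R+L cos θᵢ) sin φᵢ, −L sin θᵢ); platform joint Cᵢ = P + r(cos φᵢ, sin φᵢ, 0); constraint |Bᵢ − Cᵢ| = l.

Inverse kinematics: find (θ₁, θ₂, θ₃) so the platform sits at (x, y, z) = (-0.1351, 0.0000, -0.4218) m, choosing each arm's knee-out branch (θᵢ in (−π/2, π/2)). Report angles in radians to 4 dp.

φ1=0.0° → target in arm frame (-0.1351, 0.0000)
  e−x'=0.2851;  (l²−L²−(e−x')²−y'²−z²)/2L = -0.3335
  γ=atan2(-0.4218,0.2851)=-0.9764;  ψ=arccos(-0.6550)=2.2850;  θ1=γ+ψ≈1.3086
φ2=120.0° → target in arm frame (0.0675, 0.1170)
  A cos θ + B sin θ = C:  0.0825·cos θ + -0.4218·sin θ = -0.0295
  γ=atan2(-0.4218,0.0825)=-1.3778;  ψ=arccos(-0.0687)=1.6395;  θ2=γ+ψ≈0.2618
arm 3 (φ=240.0°): x'=0.0676, y'=-0.1170
  e−x'=0.0824;  (l²−L²−(e−x')²−y'²−z²)/2L = -0.0295
  γ=atan2(-0.4218,0.0824)=-1.3778;  ψ=arccos(-0.0687)=1.6395;  θ3=γ+ψ≈0.2618

θ₁ = 1.3086, θ₂ = 0.2618, θ₃ = 0.2618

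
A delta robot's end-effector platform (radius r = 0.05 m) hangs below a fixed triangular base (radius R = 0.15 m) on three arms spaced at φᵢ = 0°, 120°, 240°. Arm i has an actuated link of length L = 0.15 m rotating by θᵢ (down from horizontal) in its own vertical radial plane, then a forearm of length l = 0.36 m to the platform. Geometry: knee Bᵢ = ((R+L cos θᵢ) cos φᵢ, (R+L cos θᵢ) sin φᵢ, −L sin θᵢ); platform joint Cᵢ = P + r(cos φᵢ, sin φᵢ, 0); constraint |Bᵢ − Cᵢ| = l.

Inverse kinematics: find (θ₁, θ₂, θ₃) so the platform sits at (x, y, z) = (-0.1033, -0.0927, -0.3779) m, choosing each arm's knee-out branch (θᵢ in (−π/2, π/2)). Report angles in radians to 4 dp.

θ₁ = 1.2213, θ₂ = 0.9596, θ₃ = 0.2617

arm 1 (φ=0.0°): x'=-0.1033, y'=-0.0927
  A cos θ + B sin θ = C:  0.2033·cos θ + -0.3779·sin θ = -0.2854
  √(A²+B²)=0.4291;  θ1 = -1.0772+2.2985 ≈ 1.2213
rotate P by −φ2: (-0.0286, 0.1358, -0.3779)
  A cos θ + B sin θ = C:  0.1286·cos θ + -0.3779·sin θ = -0.2357
  γ=atan2(-0.3779,0.1286)=-1.2427;  ψ=arccos(-0.5903)=2.2023;  θ2=γ+ψ≈0.9596
rotate P by −φ3: (0.1319, -0.0431, -0.3779)
  A=-0.0319, B=-0.3779, C=(l²−L²−A²−y'²−z²)/(2L)=-0.1286
  γ=atan2(-0.3779,-0.0319)=-1.6551;  ψ=arccos(-0.3392)=1.9168;  θ3=γ+ψ≈0.2617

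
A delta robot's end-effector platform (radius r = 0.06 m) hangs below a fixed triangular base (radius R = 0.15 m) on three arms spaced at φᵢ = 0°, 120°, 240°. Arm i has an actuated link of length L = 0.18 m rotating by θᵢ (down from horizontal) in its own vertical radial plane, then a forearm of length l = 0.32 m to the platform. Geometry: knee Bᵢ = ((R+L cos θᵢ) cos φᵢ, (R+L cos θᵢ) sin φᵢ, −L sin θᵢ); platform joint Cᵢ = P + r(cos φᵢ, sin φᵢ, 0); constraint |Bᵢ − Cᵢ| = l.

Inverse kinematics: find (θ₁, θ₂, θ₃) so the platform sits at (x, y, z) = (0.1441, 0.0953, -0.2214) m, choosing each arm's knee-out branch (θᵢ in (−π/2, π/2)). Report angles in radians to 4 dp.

θ₁ = -0.3492, θ₂ = 0.5238, θ₃ = 1.2218

rotate P by −φ1: (0.1441, 0.0953, -0.2214)
  e−x'=-0.0541;  (l²−L²−(e−x')²−y'²−z²)/2L = 0.0249
  θ1 = atan2(B,A) + arccos(C/0.2279) = -0.3492
rotate P by −φ2: (0.0105, -0.1724, -0.2214)
  e−x'=0.0795;  (l²−L²−(e−x')²−y'²−z²)/2L = -0.0419
  √(A²+B²)=0.2352;  θ2 = -1.2260+1.7498 ≈ 0.5238
arm 3 (φ=240.0°): x'=-0.1546, y'=0.0771
  A cos θ + B sin θ = C:  0.2446·cos θ + -0.2214·sin θ = -0.1244
  γ=atan2(-0.2214,0.2446)=-0.7357;  ψ=arccos(-0.3771)=1.9575;  θ3=γ+ψ≈1.2218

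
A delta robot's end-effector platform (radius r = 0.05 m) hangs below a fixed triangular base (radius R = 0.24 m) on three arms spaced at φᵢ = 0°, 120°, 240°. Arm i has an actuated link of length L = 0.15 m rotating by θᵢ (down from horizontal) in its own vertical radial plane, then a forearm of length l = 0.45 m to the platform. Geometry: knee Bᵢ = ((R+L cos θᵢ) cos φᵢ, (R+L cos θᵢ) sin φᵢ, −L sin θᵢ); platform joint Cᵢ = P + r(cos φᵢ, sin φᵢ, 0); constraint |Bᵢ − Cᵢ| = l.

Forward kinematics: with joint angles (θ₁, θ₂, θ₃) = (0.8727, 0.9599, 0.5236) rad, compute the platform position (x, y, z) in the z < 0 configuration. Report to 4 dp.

(-0.0188, -0.0562, -0.4408)

φ1=0.0°: virtual centre (0.2864, 0.0000, -0.1149), radius l
S2 = (0.2760·cos120.0°, 0.2760·sin120.0°, -0.1229) = (-0.1380, 0.2391, -0.1229)
φ3=240.0°: virtual centre (-0.1600, -0.2770, -0.0750), radius l
eliminate P² terms by subtracting sphere 1 from 2 and 3
plane₁₂: -0.8489x+0.4781y+-0.0159z = -0.0039
det = 0.8972;  x = -0.0043+0.0327z,  y = -0.0160+0.0914z
quadratic in z: (1.0094)z²+(0.2079)z+(-0.1045)=0, √Δ=0.6820 → z ∈ {-0.4408, 0.2349}; z = -0.4408 (taking z<0)
x = -0.0188, y = -0.0562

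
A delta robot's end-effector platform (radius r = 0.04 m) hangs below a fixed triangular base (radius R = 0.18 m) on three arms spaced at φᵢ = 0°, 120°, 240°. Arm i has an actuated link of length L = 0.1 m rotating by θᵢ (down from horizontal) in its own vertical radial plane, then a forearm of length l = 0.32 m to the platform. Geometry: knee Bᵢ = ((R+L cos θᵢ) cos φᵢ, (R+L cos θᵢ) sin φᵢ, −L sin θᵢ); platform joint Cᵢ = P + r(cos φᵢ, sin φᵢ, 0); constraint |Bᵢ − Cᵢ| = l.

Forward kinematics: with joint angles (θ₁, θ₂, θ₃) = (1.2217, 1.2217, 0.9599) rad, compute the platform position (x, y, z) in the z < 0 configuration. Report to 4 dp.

(-0.0132, -0.0228, -0.3524)

S1 = (0.1742·cos0.0°, 0.1742·sin0.0°, -0.0940) = (0.1742, 0.0000, -0.0940)
arm 2 at φ=120.0°: e+L cos θ2 = 0.1742;  S2 = (-0.0871, 0.1509, -0.0940)
φ3=240.0°: virtual centre (-0.0987, -0.1709, -0.0819), radius l
eliminate P² terms by subtracting sphere 1 from 2 and 3
linear system: -0.5226x+0.3017y = 0.0000−0.0000z; -0.5458x+-0.3418y = 0.0065−0.0241z
det = 0.3433;  x = -0.0057+0.0212z,  y = -0.0099+0.0367z
sphere 1 gives Az²+Bz+C=0 with A=1.0018, B=0.1796, C=-0.0611;  B²−4AC=0.2771;  roots -0.3524, 0.1731;  negative root z = -0.3524
x = -0.0132, y = -0.0228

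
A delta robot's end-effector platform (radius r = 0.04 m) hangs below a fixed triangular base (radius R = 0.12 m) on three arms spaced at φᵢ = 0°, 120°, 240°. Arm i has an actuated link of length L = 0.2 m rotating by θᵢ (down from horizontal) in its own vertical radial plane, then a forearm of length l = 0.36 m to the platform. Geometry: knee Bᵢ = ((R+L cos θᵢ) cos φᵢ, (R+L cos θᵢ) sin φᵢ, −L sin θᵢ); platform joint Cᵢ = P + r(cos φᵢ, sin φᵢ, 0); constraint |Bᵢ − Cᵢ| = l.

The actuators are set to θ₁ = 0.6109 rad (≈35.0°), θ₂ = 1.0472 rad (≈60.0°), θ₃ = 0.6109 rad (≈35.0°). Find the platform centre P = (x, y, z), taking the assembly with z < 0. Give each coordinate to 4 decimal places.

φ1=0.0°: virtual centre (0.2438, 0.0000, -0.1147), radius l
φ2=120.0°: virtual centre (-0.0900, 0.1559, -0.1732), radius l
φ3=240.0°: virtual centre (-0.1219, -0.2112, -0.1147), radius l
subtract pairs → two planes through P
[-0.6677 0.3118 -0.1170]·P = -0.0102;  [-0.7315 -0.4223 0.0000]·P = 0.0000
det = 0.5100;  x = 0.0085+-0.0969z,  y = -0.0146+0.1678z
sphere 1 gives Az²+Bz+C=0 with A=1.0375, B=0.2701, C=-0.0608;  B²−4AC=0.3254;  roots -0.4051, 0.1447;  negative root z = -0.4051
x = 0.0477, y = -0.0826

(0.0477, -0.0826, -0.4051)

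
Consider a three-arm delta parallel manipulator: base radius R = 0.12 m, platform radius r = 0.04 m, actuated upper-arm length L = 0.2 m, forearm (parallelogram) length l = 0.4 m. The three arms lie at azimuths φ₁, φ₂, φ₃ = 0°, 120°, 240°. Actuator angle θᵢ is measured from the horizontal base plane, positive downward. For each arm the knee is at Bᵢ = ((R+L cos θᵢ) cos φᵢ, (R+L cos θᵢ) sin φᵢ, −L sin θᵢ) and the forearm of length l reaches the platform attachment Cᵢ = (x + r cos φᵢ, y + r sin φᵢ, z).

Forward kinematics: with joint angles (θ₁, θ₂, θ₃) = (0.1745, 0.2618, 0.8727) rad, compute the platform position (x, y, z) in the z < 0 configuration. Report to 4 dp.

arm 1 at φ=0.0°: e+L cos θ1 = 0.2770;  O1 = (0.2770, 0.0000, -0.0347)
φ2=120.0°: virtual centre (-0.1366, 0.2366, -0.0518), radius l
arm 3 at φ=240.0°: e+L cos θ3 = 0.2086;  O3 = (-0.1043, -0.1806, -0.1532)
|O₂|²−|O₁|² = -0.0006;  |O₃|²−|O₁|² = -0.0109
linear system: -0.8271x+0.4732y = -0.0006−-0.0341z; -0.7625x+-0.3612y = -0.0109−-0.2370z
Cramer: x(z) = 0.0082-0.1887z;  y(z) = 0.0130-0.2578z
quadratic in z: (1.1021)z²+(0.1642)z+(-0.0864)=0, √Δ=0.6385 → z ∈ {-0.3642, 0.2152}; z = -0.3642 (taking z<0)
x = 0.0769, y = 0.1069

(0.0769, 0.1069, -0.3642)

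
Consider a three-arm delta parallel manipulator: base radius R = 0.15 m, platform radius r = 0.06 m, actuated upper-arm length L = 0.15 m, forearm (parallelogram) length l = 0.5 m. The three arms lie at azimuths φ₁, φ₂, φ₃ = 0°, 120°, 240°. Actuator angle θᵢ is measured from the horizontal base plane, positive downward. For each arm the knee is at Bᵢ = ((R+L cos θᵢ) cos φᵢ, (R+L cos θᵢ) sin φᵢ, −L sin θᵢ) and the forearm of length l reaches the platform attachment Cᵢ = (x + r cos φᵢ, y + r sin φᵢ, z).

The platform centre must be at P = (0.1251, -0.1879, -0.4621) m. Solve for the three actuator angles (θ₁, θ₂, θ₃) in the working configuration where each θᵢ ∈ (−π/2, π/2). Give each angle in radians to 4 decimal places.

rotate P by −φ1: (0.1251, -0.1879, -0.4621)
  e−x'=-0.0351;  (l²−L²−(e−x')²−y'²−z²)/2L = -0.0752
  γ=atan2(-0.4621,-0.0351)=-1.6466;  ψ=arccos(-0.1624)=1.7339;  θ1=γ+ψ≈0.0873
rotate P by −φ2: (-0.2253, -0.0144, -0.4621)
  e−x'=0.3153;  (l²−L²−(e−x')²−y'²−z²)/2L = -0.2855
  √(A²+B²)=0.5594;  θ2 = -0.9721+2.1064 ≈ 1.1343
arm 3 (φ=240.0°): x'=0.1002, y'=0.2023
  e−x'=-0.0102;  (l²−L²−(e−x')²−y'²−z²)/2L = -0.0902
  θ3 = atan2(B,A) + arccos(C/0.4622) = 0.1744

θ₁ = 0.0873, θ₂ = 1.1343, θ₃ = 0.1744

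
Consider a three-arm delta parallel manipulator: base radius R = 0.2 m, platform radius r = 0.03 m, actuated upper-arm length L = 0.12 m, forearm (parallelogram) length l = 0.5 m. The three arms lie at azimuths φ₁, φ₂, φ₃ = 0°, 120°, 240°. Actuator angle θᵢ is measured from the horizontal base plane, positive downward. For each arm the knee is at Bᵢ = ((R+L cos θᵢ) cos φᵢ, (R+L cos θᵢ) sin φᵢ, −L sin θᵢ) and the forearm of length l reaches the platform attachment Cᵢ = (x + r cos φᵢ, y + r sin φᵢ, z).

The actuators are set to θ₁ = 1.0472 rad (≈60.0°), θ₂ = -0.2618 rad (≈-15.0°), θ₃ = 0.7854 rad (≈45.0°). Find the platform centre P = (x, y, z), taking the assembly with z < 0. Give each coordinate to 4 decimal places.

(-0.1095, 0.1193, -0.4510)

arm 1 at φ=0.0°: (R−r)+L cos θ1 = 0.2300;  O1 = (0.2300, 0.0000, -0.1039)
φ2=120.0°: virtual centre (-0.1430, 0.2476, 0.0311), radius l
O3 = (0.2549·cos240.0°, 0.2549·sin240.0°, -0.0849) = (-0.1274, -0.2207, -0.0849)
subtract pairs → two planes through P
linear system: -0.7459x+0.4952y = 0.0190−0.2700z; -0.7149x+-0.4414y = 0.0084−0.0381z
det = 0.6833;  x = -0.0184+0.2021z,  y = 0.0107+-0.2408z
into |P−O₁|² = l²: 1.0988z² + 0.1023z + -0.1774 = 0;  Δ = 0.7901;  z = -0.4510 or 0.3579 → z<0 root = -0.4510
x = -0.1095, y = 0.1193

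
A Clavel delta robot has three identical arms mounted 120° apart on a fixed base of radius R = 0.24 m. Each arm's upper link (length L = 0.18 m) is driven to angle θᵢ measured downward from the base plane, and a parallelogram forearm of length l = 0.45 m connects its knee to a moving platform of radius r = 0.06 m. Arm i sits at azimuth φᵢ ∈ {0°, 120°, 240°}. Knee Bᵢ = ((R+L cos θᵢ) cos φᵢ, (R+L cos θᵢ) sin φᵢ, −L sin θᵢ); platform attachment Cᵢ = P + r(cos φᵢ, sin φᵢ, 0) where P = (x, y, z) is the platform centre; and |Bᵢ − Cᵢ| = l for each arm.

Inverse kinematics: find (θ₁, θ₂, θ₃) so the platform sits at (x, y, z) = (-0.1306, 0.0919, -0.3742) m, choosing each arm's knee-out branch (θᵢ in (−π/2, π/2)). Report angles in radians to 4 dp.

φ1=0.0° → target in arm frame (-0.1306, 0.0919)
  e−x'=0.3106;  (l²−L²−(e−x')²−y'²−z²)/2L = -0.2079
  γ=atan2(-0.3742,0.3106)=-0.8780;  ψ=arccos(-0.4275)=2.0125;  θ1=γ+ψ≈1.1345
φ2=120.0° → target in arm frame (0.1449, 0.0672)
  A cos θ + B sin θ = C:  0.0351·cos θ + -0.3742·sin θ = 0.0676
  θ2 = atan2(B,A) + arccos(C/0.3758) = -0.0873
φ3=240.0° → target in arm frame (-0.0143, -0.1591)
  A cos θ + B sin θ = C:  0.1943·cos θ + -0.3742·sin θ = -0.0916
  θ3 = atan2(B,A) + arccos(C/0.4216) = 0.6979

θ₁ = 1.1345, θ₂ = -0.0873, θ₃ = 0.6979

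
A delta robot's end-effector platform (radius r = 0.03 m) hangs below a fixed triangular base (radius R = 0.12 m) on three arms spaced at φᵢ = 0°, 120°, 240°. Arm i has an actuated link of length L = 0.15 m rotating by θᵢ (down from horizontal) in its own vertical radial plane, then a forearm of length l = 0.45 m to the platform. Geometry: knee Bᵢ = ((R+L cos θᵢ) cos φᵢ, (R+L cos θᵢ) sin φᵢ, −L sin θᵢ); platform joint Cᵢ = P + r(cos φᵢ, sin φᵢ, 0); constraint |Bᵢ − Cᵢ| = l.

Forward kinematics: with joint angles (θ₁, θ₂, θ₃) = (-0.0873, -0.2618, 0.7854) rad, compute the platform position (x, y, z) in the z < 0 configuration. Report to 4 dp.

(0.0636, 0.1565, -0.3705)

φ1=0.0°: virtual centre (0.2394, 0.0000, 0.0131), radius l
S2 = (0.2349·cos120.0°, 0.2349·sin120.0°, 0.0388) = (-0.1174, 0.2034, 0.0388)
S3 = (0.1961·cos240.0°, 0.1961·sin240.0°, -0.1061) = (-0.0980, -0.1698, -0.1061)
eliminate P² terms by subtracting sphere 1 from 2 and 3
plane₁₂: -0.7137x+0.4068y+0.0515z = -0.0008
det = 0.5170;  x = 0.0067+-0.1537z,  y = 0.0097+-0.3962z
quadratic in z: (1.1806)z²+(0.0377)z+(-0.1481)=0, √Δ=0.8370 → z ∈ {-0.3705, 0.3385}; z = -0.3705 (taking z<0)
x = 0.0636, y = 0.1565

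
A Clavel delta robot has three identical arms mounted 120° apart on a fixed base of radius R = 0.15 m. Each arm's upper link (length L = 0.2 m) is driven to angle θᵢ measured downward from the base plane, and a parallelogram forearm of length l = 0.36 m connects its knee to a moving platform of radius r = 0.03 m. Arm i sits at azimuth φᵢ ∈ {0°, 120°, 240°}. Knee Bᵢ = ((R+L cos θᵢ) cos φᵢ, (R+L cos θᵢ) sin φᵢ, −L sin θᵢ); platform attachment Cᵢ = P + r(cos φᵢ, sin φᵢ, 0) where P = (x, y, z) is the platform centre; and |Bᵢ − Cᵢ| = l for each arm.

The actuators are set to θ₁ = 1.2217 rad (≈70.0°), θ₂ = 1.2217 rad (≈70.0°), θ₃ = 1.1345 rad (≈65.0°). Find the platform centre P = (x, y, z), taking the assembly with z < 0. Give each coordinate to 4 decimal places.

φ1=0.0°: virtual centre (0.1884, 0.0000, -0.1879), radius l
φ2=120.0°: virtual centre (-0.0942, 0.1632, -0.1879), radius l
arm 3 at φ=240.0°: e+L cos θ3 = 0.2045;  O3 = (-0.1023, -0.1771, -0.1813)
eliminate P² terms by subtracting sphere 1 from 2 and 3
linear system: -0.5652x+0.3263y = 0.0000−0.0000z; -0.5813x+-0.3542y = 0.0039−0.0133z
det = 0.3899;  x = -0.0032+0.0112z,  y = -0.0056+0.0193z
quadratic in z: (1.0005)z²+(0.3714)z+(-0.0575)=0, √Δ=0.6067 → z ∈ {-0.4888, 0.1176}; z = -0.4888 (taking z<0)
x = -0.0087, y = -0.0151

(-0.0087, -0.0151, -0.4888)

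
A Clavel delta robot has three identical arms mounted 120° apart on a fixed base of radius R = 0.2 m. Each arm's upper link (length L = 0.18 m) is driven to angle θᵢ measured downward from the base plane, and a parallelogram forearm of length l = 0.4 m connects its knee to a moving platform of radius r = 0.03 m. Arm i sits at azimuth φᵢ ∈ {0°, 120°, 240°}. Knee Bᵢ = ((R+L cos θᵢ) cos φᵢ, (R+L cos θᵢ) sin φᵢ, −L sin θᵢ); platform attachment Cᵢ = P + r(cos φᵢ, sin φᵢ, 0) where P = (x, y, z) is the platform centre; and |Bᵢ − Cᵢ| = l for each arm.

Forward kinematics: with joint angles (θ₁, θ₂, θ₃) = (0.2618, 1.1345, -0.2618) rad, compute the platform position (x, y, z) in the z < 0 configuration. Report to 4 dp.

arm 1 at φ=0.0°: ρ1 = 0.3439;  centre 1 = (0.3439, 0.0000, -0.0466)
φ2=120.0°: virtual centre (-0.1230, 0.2131, -0.1631), radius l
φ3=240.0°: virtual centre (-0.1719, -0.2978, 0.0466), radius l
|centre ₂|²−|centre ₁|² = -0.0333;  |centre ₃|²−|centre ₁|² = 0.0000
linear system: -0.9338x+0.4262y = -0.0333−-0.2331z; -1.0316x+-0.5956y = 0.0000−0.1864z
det = 0.9958;  x = 0.0199+-0.0597z,  y = -0.0344+0.4162z
into |P−centre ₁|² = l²: 1.1768z² + 0.1032z + -0.0517 = 0;  Δ = 0.2539;  z = -0.2579 or 0.1703 → z<0 root = -0.2579
x = 0.0353, y = -0.1418

(0.0353, -0.1418, -0.2579)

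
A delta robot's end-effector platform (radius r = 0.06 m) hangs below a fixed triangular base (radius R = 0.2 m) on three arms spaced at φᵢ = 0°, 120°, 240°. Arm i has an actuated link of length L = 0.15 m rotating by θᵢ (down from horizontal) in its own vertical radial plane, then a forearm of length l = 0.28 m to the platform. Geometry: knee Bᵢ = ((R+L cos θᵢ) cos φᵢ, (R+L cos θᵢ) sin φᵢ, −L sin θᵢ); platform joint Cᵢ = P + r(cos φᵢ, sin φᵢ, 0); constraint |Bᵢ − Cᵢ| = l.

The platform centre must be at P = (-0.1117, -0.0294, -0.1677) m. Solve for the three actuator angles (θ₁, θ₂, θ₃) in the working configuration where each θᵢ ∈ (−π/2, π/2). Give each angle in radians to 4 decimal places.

θ₁ = 1.3963, θ₂ = 0.5232, θ₃ = 0.0001

rotate P by −φ1: (-0.1117, -0.0294, -0.1677)
  e−x'=0.2517;  (l²−L²−(e−x')²−y'²−z²)/2L = -0.1215
  γ=atan2(-0.1677,0.2517)=-0.5877;  ψ=arccos(-0.4016)=1.9841;  θ1=γ+ψ≈1.3963
rotate P by −φ2: (0.0304, 0.1114, -0.1677)
  e−x'=0.1096;  (l²−L²−(e−x')²−y'²−z²)/2L = 0.0111
  θ2 = atan2(B,A) + arccos(C/0.2003) = 0.5232
φ3=240.0° → target in arm frame (0.0813, -0.0820)
  A cos θ + B sin θ = C:  0.0587·cos θ + -0.1677·sin θ = 0.0587
  √(A²+B²)=0.1777;  θ3 = -1.2342+1.2342 ≈ 0.0001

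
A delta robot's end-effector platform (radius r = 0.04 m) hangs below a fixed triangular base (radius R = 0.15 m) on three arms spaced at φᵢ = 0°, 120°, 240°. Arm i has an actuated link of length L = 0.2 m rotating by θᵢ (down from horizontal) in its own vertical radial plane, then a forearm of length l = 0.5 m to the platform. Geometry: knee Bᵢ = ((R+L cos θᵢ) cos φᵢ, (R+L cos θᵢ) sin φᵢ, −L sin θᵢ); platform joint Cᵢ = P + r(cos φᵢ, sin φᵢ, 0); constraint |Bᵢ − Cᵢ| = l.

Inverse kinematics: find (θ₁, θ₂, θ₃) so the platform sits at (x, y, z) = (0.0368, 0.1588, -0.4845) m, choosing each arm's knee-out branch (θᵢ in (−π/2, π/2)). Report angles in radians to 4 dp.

φ1=0.0° → target in arm frame (0.0368, 0.1588)
  A=0.0732, B=-0.4845, C=(l²−L²−A²−y'²−z²)/(2L)=-0.1383
  θ1 = atan2(B,A) + arccos(C/0.4900) = 0.4361
rotate P by −φ2: (0.1191, -0.1113, -0.4845)
  A=-0.0091, B=-0.4845, C=(l²−L²−A²−y'²−z²)/(2L)=-0.0930
  θ2 = atan2(B,A) + arccos(C/0.4846) = 0.1743
arm 3 (φ=240.0°): x'=-0.1559, y'=-0.0475
  e−x'=0.2659;  (l²−L²−(e−x')²−y'²−z²)/2L = -0.2443
  θ3 = atan2(B,A) + arccos(C/0.5527) = 0.9598

θ₁ = 0.4361, θ₂ = 0.1743, θ₃ = 0.9598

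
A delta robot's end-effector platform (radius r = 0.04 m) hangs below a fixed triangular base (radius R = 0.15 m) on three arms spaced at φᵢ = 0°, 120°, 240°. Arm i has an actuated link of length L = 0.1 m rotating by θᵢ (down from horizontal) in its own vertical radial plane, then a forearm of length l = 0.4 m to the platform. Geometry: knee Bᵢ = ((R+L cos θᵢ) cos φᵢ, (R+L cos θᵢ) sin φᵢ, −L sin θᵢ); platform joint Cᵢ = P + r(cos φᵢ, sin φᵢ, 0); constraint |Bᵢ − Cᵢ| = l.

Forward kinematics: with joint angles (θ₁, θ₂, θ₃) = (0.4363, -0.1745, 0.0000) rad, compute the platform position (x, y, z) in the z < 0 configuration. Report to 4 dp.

(-0.0607, 0.0162, -0.3447)

φ1=0.0°: virtual centre (0.2006, 0.0000, -0.0423), radius l
arm 2 at φ=120.0°: e+L cos θ2 = 0.2085;  S2 = (-0.1042, 0.1806, 0.0174)
S3 = (0.2100·cos240.0°, 0.2100·sin240.0°, 0.0000) = (-0.1050, -0.1819, 0.0000)
subtract pairs → two planes through P
linear system: -0.6097x+0.3611y = 0.0017−0.1192z; -0.6113x+-0.3637y = 0.0021−0.0845z
det = 0.4425;  x = -0.0031+0.1670z,  y = -0.0005+-0.0483z
sphere 1 gives Az²+Bz+C=0 with A=1.0302, B=0.0165, C=-0.1167;  B²−4AC=0.4812;  roots -0.3447, 0.3287;  negative root z = -0.3447
x = -0.0607, y = 0.0162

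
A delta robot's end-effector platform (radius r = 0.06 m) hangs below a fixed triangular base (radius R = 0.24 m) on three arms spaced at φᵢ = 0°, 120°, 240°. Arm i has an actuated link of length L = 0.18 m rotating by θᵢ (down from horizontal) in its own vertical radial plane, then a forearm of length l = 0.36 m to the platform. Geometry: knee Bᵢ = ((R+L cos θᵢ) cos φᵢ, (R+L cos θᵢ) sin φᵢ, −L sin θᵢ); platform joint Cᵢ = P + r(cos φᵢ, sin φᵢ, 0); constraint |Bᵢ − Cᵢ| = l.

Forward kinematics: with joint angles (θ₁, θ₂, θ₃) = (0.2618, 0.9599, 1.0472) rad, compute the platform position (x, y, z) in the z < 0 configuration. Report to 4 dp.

φ1=0.0°: virtual centre (0.3539, 0.0000, -0.0466), radius l
O2 = (0.2832·cos120.0°, 0.2832·sin120.0°, -0.1474) = (-0.1416, 0.2453, -0.1474)
φ3=240.0°: virtual centre (-0.1350, -0.2338, -0.1559), radius l
|O₂|²−|O₁|² = -0.0254;  |O₃|²−|O₁|² = -0.0302
linear system: -0.9910x+0.4906y = -0.0254−-0.2017z; -0.9777x+-0.4677y = -0.0302−-0.2186z
Cramer: x(z) = 0.0283-0.2137z;  y(z) = 0.0054-0.0206z
into |P−O₁|² = l²: 1.0461z² + 0.2321z + -0.0214 = 0;  Δ = 0.1435;  z = -0.2920 or 0.0701 → z<0 root = -0.2920
x = 0.0907, y = 0.0114

(0.0907, 0.0114, -0.2920)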